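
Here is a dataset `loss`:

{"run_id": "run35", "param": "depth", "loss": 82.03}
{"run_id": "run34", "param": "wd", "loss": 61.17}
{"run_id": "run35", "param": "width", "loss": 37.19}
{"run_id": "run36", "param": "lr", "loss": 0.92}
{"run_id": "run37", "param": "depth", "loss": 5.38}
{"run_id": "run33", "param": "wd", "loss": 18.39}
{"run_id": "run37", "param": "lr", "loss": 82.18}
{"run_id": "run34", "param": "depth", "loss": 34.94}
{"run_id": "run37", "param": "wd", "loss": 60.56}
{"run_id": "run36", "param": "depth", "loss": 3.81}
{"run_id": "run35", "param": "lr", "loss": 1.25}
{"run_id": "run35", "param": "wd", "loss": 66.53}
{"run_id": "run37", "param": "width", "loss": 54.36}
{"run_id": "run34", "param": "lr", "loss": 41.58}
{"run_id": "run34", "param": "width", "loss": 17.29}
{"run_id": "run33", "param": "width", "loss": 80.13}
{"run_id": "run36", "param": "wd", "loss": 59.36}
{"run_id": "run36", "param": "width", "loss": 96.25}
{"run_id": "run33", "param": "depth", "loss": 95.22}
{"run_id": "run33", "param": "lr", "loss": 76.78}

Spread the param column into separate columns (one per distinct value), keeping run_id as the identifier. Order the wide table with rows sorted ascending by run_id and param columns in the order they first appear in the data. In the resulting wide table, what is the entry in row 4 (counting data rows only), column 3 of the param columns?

96.25

With rows sorted ascending by run_id, row 4 is run_id=run36. param columns in first-appearance order: depth, wd, width, lr; column 3 is width.
Long rows with run_id=run36, param=width: loss = 96.25.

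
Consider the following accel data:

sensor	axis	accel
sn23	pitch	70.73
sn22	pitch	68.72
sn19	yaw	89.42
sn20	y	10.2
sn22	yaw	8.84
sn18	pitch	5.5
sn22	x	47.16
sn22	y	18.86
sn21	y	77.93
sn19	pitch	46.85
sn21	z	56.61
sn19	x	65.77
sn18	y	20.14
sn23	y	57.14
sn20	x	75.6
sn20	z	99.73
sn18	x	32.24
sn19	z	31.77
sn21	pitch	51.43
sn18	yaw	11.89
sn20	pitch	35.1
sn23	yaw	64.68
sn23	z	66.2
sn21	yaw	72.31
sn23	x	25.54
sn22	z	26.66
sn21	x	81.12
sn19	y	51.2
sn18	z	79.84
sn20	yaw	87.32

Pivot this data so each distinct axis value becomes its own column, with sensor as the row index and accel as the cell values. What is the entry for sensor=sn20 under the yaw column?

Wide layout: rows indexed by sensor, columns are the 5 distinct axis values (pitch, yaw, y, x, z).
Cell (sensor=sn20, axis=yaw) draws from the long row where sensor=sn20 and axis=yaw, which has accel=87.32.

87.32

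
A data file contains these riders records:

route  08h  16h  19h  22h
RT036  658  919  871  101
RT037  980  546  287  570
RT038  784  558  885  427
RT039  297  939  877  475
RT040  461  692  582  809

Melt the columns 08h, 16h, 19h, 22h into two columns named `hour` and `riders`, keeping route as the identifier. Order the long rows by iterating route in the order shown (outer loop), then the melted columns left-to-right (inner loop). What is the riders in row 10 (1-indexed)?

558

20 rows total (5 × 4). Row 10: index ⌊(10-1)/4⌋ = 2 into route → RT038; (10-1) mod 4 = 1 into the melted columns → 16h.
So row 10 is (RT038, 16h, 558); riders = 558.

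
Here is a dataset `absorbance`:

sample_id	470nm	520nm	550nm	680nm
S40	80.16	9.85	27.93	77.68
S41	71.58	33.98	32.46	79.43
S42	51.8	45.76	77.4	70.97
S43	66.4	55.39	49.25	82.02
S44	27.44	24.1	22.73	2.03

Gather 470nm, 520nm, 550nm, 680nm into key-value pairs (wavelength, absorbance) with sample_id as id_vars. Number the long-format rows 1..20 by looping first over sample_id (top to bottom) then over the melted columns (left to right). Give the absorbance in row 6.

33.98

20 rows total (5 × 4). Row 6: index ⌊(6-1)/4⌋ = 1 into sample_id → S41; (6-1) mod 4 = 1 into the melted columns → 520nm.
So row 6 is (S41, 520nm, 33.98); absorbance = 33.98.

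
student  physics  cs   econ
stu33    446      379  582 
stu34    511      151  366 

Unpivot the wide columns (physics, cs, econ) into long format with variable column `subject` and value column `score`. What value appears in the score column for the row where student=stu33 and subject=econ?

Unpivoting turns each (student, wide-column) pair into one long row.
The wide cell at row stu33, column econ holds 582, so the long row (stu33, econ) has score=582.

582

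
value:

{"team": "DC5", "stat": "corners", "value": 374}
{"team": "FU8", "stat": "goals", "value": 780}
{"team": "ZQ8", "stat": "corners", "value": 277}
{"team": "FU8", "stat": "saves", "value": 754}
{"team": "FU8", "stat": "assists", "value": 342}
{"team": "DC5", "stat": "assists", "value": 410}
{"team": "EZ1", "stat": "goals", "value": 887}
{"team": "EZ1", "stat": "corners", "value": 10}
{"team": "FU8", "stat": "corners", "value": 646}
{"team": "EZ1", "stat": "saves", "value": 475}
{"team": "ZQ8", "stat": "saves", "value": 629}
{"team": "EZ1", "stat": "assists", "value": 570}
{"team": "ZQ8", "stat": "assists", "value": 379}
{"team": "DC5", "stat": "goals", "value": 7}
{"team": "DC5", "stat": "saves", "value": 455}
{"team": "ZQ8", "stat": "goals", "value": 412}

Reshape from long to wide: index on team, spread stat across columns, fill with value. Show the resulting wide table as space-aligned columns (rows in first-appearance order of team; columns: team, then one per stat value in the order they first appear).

team  corners  goals  saves  assists
DC5   374      7      455    410    
FU8   646      780    754    342    
ZQ8   277      412    629    379    
EZ1   10       887    475    570    

Columns: team plus the 4 distinct stat values (corners, goals, saves, assists).
For example, row DC5 column corners takes value=374 from the long row (DC5, corners).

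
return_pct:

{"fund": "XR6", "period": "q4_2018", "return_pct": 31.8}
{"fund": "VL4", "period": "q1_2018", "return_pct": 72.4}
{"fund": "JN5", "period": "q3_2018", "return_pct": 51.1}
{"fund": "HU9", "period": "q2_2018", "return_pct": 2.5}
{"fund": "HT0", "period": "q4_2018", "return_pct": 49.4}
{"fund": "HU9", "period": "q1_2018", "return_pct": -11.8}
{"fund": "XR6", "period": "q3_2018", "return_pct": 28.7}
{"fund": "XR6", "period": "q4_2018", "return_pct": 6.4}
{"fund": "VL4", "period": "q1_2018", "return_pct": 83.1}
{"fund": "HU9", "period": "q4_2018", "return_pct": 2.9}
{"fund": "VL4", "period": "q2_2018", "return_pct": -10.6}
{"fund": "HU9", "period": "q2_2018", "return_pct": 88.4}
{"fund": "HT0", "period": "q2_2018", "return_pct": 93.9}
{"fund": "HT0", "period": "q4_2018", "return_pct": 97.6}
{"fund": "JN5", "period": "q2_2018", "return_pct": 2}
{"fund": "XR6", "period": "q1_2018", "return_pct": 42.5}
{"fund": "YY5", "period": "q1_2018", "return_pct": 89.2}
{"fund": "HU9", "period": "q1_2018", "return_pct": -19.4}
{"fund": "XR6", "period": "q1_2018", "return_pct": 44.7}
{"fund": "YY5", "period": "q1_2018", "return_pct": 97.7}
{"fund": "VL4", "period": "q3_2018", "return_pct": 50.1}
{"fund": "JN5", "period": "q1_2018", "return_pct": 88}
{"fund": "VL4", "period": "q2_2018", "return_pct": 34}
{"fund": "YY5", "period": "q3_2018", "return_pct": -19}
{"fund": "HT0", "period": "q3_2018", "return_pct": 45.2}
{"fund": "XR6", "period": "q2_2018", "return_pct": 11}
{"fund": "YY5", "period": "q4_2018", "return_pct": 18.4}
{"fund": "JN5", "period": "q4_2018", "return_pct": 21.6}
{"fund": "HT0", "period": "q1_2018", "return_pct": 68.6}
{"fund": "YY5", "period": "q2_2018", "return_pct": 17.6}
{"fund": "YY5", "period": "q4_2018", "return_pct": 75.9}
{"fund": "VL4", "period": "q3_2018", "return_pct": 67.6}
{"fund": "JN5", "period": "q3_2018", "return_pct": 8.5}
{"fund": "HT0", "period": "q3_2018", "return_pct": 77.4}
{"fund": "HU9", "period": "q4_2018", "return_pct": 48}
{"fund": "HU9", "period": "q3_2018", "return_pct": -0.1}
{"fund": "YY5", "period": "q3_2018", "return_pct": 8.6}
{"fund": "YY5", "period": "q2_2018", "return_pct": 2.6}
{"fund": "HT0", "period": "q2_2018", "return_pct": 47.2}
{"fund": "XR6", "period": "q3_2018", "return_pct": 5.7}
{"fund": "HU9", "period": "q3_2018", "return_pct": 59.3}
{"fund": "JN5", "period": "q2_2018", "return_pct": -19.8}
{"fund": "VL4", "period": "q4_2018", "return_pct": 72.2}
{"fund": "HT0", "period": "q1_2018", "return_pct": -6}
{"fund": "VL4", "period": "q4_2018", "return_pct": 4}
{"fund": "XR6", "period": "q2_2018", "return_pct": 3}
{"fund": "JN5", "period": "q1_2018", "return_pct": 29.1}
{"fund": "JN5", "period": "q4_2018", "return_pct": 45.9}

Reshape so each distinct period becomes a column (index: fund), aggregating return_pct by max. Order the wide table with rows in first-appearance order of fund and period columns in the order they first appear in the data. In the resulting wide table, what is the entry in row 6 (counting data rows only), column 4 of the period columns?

With rows in first-appearance order of fund, row 6 is fund=YY5. period columns in first-appearance order: q4_2018, q1_2018, q3_2018, q2_2018; column 4 is q2_2018.
Long rows with fund=YY5, period=q2_2018: max(17.6, 2.6) = 17.6.

17.6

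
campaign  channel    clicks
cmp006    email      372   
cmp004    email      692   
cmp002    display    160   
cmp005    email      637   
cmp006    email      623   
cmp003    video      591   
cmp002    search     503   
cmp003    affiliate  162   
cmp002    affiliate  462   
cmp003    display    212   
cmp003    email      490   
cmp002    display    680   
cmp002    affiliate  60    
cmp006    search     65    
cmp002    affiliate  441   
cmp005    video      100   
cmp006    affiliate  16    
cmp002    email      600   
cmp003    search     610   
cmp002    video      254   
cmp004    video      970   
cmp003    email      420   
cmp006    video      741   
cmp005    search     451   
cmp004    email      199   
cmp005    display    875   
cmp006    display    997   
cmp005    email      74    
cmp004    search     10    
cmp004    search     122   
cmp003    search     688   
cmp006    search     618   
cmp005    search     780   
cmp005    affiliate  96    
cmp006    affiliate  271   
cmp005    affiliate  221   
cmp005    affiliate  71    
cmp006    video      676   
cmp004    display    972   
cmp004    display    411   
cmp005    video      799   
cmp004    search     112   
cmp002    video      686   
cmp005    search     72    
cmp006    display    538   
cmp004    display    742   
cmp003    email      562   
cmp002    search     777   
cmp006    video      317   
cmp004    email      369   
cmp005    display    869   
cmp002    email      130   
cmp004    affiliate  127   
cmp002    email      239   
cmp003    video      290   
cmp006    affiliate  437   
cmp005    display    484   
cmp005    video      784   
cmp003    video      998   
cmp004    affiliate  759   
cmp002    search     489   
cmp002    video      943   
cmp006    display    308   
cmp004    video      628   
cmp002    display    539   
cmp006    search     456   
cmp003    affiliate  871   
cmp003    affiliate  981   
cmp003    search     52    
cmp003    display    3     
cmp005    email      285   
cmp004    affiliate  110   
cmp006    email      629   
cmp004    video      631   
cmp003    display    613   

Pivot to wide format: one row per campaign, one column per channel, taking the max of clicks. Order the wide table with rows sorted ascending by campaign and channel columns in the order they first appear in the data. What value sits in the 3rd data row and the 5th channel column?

With rows sorted ascending by campaign, row 3 is campaign=cmp004. channel columns in first-appearance order: email, display, video, search, affiliate; column 5 is affiliate.
Long rows with campaign=cmp004, channel=affiliate: max(127, 759, 110) = 759.

759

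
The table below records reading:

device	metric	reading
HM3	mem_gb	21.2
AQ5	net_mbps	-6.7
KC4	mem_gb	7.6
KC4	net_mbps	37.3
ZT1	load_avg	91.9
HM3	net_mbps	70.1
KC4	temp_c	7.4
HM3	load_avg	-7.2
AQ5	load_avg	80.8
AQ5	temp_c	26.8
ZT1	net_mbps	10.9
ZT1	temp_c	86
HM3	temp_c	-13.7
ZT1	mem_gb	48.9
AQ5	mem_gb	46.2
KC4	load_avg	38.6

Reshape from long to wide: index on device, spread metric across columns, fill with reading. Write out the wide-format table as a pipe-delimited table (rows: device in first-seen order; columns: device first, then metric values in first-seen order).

Columns: device plus the 4 distinct metric values (mem_gb, net_mbps, load_avg, temp_c).
For example, row HM3 column mem_gb takes reading=21.2 from the long row (HM3, mem_gb).

| device | mem_gb | net_mbps | load_avg | temp_c |
| HM3 | 21.2 | 70.1 | -7.2 | -13.7 |
| AQ5 | 46.2 | -6.7 | 80.8 | 26.8 |
| KC4 | 7.6 | 37.3 | 38.6 | 7.4 |
| ZT1 | 48.9 | 10.9 | 91.9 | 86 |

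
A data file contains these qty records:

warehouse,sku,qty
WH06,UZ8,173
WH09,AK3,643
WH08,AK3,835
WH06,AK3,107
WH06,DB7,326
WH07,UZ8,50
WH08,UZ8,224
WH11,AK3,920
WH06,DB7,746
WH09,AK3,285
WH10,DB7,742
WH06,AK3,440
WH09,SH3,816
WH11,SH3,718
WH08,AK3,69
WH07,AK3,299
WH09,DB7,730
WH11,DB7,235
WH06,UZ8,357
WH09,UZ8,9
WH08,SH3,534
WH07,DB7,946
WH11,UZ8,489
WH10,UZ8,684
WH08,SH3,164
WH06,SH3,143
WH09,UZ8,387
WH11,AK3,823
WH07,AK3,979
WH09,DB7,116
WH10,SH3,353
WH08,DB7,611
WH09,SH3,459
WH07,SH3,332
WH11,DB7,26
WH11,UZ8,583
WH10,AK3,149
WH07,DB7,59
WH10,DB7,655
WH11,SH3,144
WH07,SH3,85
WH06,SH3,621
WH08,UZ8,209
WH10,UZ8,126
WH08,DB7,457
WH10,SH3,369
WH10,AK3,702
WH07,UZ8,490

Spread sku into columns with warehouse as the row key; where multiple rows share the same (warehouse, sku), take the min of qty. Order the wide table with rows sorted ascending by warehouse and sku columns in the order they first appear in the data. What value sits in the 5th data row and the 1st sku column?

With rows sorted ascending by warehouse, row 5 is warehouse=WH10. sku columns in first-appearance order: UZ8, AK3, DB7, SH3; column 1 is UZ8.
Long rows with warehouse=WH10, sku=UZ8: min(684, 126) = 126.

126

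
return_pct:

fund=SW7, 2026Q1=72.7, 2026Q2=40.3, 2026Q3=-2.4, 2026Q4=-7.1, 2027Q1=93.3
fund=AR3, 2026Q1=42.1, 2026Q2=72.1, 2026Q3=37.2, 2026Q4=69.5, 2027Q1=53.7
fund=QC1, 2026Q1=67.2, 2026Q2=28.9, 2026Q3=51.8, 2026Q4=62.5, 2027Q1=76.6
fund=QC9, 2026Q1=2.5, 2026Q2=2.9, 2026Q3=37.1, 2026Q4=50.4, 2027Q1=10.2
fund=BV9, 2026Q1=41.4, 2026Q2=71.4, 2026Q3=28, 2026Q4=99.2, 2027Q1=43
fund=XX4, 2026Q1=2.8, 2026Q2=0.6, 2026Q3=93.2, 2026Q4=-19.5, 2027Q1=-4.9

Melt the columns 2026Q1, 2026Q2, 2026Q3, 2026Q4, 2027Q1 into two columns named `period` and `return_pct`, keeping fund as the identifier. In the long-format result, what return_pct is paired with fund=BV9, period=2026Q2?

71.4

Unpivoting turns each (fund, wide-column) pair into one long row.
The wide cell at row BV9, column 2026Q2 holds 71.4, so the long row (BV9, 2026Q2) has return_pct=71.4.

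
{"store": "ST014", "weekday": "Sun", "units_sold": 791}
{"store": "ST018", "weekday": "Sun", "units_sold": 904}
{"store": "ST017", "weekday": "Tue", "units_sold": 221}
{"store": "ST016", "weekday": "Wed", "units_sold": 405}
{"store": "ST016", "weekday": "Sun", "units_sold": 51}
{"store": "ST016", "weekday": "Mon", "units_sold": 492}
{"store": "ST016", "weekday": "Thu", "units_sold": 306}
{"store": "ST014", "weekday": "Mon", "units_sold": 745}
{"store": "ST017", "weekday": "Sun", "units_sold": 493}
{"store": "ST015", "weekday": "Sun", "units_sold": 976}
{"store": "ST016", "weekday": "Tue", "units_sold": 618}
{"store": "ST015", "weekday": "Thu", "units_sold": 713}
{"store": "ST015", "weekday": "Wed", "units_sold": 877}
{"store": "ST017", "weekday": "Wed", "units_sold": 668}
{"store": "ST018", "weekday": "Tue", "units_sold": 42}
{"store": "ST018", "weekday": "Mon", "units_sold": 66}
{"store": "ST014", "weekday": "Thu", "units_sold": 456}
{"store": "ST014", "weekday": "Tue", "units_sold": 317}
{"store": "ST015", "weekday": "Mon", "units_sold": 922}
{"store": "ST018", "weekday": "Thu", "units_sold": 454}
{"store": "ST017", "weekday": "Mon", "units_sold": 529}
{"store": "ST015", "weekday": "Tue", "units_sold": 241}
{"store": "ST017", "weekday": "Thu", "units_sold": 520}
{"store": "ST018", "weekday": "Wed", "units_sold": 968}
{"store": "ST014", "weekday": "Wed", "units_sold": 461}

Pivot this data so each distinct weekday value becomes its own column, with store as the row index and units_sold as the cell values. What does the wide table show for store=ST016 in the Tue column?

Wide layout: rows indexed by store, columns are the 5 distinct weekday values (Sun, Tue, Wed, Mon, Thu).
Cell (store=ST016, weekday=Tue) draws from the long row where store=ST016 and weekday=Tue, which has units_sold=618.

618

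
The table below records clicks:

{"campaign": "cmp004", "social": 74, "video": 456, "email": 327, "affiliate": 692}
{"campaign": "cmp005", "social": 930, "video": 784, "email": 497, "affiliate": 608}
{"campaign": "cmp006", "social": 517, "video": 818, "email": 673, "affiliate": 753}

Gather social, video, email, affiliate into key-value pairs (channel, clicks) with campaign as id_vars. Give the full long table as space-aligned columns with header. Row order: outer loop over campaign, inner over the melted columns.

campaign  channel    clicks
cmp004    social     74    
cmp004    video      456   
cmp004    email      327   
cmp004    affiliate  692   
cmp005    social     930   
cmp005    video      784   
cmp005    email      497   
cmp005    affiliate  608   
cmp006    social     517   
cmp006    video      818   
cmp006    email      673   
cmp006    affiliate  753   

Each (campaign, column) pair becomes one row: 3 × 4 = 12 rows.
For example, (cmp004, social) → clicks=74.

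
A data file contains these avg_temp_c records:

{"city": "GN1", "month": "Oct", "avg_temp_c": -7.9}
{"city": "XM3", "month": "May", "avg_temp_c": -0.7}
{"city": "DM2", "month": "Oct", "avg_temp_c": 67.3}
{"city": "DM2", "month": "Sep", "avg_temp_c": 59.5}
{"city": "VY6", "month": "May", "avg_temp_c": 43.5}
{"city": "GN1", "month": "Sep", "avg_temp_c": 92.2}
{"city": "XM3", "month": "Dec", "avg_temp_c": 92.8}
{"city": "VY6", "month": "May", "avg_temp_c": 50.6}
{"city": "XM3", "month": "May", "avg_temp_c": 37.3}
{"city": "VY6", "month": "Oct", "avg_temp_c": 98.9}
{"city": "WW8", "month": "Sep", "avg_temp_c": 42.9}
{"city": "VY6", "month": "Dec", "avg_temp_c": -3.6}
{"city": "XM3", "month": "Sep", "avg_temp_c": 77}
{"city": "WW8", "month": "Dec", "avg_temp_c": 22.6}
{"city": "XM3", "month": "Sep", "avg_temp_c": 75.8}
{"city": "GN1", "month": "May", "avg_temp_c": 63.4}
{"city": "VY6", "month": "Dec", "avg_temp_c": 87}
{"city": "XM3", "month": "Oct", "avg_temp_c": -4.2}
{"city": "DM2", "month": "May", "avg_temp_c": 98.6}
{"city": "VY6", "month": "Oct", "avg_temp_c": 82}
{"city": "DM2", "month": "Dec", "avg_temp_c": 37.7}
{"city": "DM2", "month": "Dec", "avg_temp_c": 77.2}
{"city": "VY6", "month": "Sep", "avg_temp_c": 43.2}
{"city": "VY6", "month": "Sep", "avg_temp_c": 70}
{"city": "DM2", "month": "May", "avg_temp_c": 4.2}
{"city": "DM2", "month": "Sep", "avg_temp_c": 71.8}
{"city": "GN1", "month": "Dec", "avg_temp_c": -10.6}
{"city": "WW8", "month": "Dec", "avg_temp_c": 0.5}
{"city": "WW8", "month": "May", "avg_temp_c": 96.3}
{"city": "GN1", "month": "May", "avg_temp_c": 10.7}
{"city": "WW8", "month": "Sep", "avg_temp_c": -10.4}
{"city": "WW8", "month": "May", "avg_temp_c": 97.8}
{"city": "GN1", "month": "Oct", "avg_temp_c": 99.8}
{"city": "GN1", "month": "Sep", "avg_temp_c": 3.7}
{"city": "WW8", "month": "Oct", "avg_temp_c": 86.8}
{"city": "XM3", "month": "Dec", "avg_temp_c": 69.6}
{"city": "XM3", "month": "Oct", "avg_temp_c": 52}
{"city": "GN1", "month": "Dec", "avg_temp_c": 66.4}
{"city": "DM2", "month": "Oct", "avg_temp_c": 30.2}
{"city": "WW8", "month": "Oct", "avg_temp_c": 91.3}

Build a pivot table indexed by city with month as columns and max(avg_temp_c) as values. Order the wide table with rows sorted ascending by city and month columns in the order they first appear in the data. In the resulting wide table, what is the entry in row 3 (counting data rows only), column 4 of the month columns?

87

With rows sorted ascending by city, row 3 is city=VY6. month columns in first-appearance order: Oct, May, Sep, Dec; column 4 is Dec.
Long rows with city=VY6, month=Dec: max(-3.6, 87) = 87.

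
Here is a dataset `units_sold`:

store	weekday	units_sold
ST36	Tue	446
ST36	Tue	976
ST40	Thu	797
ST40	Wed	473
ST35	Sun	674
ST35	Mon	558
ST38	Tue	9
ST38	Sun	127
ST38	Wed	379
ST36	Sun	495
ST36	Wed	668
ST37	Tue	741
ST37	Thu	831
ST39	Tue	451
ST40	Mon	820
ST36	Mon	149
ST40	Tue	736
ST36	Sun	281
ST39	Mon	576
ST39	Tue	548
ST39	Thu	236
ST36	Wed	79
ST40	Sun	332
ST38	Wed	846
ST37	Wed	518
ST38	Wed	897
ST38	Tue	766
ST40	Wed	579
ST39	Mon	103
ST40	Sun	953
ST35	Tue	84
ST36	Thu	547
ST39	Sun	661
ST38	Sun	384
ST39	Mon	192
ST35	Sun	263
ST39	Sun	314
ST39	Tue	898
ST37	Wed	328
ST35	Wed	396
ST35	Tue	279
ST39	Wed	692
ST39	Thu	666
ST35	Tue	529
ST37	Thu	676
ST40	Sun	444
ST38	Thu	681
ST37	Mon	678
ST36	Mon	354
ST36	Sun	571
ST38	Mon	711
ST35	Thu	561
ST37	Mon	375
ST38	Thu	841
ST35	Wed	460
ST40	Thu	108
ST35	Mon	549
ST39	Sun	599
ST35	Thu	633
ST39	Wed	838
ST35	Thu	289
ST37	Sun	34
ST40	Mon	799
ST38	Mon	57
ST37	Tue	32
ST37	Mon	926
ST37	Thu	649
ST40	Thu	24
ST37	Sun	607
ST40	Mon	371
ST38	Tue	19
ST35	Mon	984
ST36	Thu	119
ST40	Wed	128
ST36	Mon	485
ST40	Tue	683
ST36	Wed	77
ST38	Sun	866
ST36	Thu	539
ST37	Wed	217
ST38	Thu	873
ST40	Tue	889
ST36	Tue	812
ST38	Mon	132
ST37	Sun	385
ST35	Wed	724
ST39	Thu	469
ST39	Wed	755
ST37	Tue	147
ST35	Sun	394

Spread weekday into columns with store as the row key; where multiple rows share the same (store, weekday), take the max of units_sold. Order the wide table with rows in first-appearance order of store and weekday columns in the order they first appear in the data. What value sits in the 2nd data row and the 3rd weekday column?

With rows in first-appearance order of store, row 2 is store=ST40. weekday columns in first-appearance order: Tue, Thu, Wed, Sun, Mon; column 3 is Wed.
Long rows with store=ST40, weekday=Wed: max(473, 579, 128) = 579.

579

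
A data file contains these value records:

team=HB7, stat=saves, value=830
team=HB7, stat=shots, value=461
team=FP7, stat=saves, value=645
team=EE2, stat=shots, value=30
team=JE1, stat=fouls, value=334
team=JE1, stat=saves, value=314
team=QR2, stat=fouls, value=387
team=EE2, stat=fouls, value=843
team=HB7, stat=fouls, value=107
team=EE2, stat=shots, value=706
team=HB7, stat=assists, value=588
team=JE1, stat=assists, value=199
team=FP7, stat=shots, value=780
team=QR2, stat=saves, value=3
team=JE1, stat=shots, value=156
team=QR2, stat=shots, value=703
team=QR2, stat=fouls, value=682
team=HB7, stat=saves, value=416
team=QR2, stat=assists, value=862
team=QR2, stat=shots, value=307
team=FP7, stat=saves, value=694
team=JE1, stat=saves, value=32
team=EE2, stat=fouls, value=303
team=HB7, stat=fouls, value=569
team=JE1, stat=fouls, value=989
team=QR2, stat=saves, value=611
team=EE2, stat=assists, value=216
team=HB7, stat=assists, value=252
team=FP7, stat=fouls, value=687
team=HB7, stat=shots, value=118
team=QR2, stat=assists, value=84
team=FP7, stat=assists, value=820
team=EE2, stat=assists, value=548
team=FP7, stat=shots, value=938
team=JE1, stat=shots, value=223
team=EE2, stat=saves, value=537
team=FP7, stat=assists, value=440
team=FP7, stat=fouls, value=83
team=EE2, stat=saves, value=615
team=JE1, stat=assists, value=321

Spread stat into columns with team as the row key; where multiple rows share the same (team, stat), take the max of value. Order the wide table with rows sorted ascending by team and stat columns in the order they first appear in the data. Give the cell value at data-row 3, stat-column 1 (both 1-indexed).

830

With rows sorted ascending by team, row 3 is team=HB7. stat columns in first-appearance order: saves, shots, fouls, assists; column 1 is saves.
Long rows with team=HB7, stat=saves: max(830, 416) = 830.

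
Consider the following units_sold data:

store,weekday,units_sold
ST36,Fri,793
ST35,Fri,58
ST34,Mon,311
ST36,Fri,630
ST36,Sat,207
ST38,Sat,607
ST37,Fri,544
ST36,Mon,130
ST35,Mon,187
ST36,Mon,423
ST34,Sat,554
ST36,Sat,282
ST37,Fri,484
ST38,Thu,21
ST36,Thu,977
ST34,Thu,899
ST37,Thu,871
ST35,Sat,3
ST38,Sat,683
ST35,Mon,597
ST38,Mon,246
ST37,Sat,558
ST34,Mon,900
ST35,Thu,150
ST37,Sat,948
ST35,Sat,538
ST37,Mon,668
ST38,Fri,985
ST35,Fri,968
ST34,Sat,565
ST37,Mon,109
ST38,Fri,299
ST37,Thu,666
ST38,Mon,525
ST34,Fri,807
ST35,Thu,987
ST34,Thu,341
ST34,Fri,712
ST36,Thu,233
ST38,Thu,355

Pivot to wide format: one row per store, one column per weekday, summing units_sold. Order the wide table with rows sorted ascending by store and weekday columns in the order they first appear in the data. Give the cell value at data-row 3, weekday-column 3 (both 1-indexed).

With rows sorted ascending by store, row 3 is store=ST36. weekday columns in first-appearance order: Fri, Mon, Sat, Thu; column 3 is Sat.
Long rows with store=ST36, weekday=Sat: 207 + 282 = 489.

489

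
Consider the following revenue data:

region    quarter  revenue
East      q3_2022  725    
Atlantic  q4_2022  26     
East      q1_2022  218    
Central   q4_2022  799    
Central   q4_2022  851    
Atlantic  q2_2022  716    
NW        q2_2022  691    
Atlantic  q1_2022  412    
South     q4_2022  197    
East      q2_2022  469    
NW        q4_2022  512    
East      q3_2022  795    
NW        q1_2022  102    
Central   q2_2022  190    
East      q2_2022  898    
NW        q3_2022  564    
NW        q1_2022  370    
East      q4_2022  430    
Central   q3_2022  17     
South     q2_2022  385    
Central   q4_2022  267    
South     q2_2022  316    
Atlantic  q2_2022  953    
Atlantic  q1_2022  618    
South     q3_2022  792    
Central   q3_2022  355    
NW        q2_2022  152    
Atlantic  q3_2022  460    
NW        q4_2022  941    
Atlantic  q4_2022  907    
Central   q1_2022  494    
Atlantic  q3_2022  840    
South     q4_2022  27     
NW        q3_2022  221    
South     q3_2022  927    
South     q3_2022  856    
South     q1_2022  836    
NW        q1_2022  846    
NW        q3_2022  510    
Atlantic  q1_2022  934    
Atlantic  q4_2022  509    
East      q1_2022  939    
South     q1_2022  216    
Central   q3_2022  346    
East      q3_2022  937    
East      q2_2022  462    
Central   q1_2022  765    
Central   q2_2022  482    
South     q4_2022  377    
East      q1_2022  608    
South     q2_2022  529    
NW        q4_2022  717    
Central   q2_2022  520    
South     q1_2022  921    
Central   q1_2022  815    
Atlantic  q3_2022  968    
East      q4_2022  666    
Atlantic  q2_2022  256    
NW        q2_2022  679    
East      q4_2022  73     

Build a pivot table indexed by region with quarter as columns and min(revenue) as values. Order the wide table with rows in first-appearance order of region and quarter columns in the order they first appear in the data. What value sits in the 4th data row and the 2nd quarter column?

With rows in first-appearance order of region, row 4 is region=NW. quarter columns in first-appearance order: q3_2022, q4_2022, q1_2022, q2_2022; column 2 is q4_2022.
Long rows with region=NW, quarter=q4_2022: min(512, 941, 717) = 512.

512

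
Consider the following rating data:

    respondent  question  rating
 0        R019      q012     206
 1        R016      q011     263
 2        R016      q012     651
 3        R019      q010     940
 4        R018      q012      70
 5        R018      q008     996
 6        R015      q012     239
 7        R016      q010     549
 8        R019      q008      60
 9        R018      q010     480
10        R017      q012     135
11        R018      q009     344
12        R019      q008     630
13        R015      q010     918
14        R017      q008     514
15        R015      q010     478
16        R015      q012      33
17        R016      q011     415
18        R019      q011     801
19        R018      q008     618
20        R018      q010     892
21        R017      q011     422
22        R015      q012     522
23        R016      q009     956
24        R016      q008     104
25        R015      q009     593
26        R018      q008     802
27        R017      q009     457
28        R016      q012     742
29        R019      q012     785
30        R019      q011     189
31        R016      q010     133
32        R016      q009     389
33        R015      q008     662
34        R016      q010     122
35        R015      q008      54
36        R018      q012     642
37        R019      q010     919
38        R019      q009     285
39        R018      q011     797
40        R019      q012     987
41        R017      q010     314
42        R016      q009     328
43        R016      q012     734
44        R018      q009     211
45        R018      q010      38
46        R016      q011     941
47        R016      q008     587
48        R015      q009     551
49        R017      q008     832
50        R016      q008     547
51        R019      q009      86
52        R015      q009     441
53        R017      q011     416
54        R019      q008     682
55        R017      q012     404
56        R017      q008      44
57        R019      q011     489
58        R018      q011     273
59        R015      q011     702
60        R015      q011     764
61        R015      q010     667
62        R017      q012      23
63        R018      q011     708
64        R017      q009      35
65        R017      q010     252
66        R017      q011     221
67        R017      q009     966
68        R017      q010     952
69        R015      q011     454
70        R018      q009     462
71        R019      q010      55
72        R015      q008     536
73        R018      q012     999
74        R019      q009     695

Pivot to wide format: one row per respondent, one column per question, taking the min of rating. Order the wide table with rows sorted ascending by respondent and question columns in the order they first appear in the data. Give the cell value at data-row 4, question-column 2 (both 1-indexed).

With rows sorted ascending by respondent, row 4 is respondent=R018. question columns in first-appearance order: q012, q011, q010, q008, q009; column 2 is q011.
Long rows with respondent=R018, question=q011: min(797, 273, 708) = 273.

273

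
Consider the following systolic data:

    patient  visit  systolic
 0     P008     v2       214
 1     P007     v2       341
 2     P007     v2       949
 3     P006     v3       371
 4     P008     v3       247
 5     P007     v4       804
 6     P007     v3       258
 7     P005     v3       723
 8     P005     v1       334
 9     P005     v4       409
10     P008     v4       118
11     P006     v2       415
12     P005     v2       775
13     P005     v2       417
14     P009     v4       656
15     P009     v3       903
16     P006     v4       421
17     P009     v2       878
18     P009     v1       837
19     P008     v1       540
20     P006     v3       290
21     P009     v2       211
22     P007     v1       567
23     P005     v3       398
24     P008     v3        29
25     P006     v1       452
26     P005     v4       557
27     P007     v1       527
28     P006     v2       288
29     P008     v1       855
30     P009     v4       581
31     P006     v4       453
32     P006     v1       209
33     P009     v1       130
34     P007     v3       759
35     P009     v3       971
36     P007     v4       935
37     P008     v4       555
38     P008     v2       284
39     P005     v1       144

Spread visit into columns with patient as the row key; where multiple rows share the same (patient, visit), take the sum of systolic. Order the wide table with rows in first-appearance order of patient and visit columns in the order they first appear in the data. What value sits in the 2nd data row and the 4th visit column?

With rows in first-appearance order of patient, row 2 is patient=P007. visit columns in first-appearance order: v2, v3, v4, v1; column 4 is v1.
Long rows with patient=P007, visit=v1: 567 + 527 = 1094.

1094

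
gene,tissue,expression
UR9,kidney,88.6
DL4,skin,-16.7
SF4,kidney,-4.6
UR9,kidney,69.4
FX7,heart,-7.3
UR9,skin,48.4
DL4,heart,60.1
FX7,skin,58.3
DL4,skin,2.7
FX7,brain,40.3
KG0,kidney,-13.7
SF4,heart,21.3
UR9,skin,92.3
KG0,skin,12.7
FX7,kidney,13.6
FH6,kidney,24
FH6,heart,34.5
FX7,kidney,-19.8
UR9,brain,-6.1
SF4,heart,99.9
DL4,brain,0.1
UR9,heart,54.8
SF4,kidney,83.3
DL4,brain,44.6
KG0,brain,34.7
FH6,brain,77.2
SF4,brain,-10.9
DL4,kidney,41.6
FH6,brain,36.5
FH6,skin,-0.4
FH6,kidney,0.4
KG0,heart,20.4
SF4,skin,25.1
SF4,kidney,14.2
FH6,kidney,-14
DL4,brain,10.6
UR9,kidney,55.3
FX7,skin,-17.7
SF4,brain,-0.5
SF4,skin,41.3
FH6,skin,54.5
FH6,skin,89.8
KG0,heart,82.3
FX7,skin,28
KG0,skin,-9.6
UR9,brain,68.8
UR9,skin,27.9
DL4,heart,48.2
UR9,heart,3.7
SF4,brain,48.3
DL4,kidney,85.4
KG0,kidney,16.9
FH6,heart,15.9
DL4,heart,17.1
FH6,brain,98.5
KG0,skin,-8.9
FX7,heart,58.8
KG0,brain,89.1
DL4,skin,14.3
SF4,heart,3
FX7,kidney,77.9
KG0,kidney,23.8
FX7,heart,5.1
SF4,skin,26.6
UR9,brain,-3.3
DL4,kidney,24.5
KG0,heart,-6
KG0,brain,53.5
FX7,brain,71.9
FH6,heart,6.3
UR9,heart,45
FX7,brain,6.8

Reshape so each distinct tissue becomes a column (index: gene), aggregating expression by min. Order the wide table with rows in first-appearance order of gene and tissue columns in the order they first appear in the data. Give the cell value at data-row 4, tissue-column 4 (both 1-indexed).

6.8

With rows in first-appearance order of gene, row 4 is gene=FX7. tissue columns in first-appearance order: kidney, skin, heart, brain; column 4 is brain.
Long rows with gene=FX7, tissue=brain: min(40.3, 71.9, 6.8) = 6.8.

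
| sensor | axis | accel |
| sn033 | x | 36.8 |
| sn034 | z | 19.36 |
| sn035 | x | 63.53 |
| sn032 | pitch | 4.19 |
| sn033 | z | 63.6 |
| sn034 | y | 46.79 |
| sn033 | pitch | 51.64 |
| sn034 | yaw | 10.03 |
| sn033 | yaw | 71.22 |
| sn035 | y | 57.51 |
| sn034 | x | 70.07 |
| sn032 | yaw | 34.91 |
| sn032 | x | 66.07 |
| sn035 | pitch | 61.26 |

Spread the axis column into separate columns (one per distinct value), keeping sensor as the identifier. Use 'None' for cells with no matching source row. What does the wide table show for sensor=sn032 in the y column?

No long-format row has sensor=sn032 and axis=y, so the cell is None.

None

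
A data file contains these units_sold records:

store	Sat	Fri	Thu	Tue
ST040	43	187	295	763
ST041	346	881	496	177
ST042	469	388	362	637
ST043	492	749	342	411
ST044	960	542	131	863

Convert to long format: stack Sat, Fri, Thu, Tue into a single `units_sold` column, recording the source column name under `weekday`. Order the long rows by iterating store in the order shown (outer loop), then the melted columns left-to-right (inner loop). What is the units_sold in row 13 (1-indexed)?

492

20 rows total (5 × 4). Row 13: index ⌊(13-1)/4⌋ = 3 into store → ST043; (13-1) mod 4 = 0 into the melted columns → Sat.
So row 13 is (ST043, Sat, 492); units_sold = 492.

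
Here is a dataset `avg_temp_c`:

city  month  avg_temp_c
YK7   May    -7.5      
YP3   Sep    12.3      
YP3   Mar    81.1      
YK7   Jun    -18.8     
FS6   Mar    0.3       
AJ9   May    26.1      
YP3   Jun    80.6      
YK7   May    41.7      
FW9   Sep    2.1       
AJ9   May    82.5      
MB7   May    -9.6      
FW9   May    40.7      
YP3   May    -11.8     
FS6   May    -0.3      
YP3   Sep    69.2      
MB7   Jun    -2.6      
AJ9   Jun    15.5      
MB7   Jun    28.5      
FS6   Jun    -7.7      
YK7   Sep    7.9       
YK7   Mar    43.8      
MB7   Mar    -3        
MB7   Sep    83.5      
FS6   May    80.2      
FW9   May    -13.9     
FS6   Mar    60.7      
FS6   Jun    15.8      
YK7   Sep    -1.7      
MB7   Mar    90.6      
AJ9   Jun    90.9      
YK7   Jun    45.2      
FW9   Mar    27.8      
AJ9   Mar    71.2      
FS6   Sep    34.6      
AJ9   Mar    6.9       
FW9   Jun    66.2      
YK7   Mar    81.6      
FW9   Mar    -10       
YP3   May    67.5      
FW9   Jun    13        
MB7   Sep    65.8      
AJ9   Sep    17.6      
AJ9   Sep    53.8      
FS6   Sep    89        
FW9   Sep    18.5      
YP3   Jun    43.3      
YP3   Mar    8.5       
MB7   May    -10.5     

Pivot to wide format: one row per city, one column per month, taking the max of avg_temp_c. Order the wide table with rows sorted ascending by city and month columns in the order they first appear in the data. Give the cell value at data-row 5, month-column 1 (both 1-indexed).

With rows sorted ascending by city, row 5 is city=YK7. month columns in first-appearance order: May, Sep, Mar, Jun; column 1 is May.
Long rows with city=YK7, month=May: max(-7.5, 41.7) = 41.7.

41.7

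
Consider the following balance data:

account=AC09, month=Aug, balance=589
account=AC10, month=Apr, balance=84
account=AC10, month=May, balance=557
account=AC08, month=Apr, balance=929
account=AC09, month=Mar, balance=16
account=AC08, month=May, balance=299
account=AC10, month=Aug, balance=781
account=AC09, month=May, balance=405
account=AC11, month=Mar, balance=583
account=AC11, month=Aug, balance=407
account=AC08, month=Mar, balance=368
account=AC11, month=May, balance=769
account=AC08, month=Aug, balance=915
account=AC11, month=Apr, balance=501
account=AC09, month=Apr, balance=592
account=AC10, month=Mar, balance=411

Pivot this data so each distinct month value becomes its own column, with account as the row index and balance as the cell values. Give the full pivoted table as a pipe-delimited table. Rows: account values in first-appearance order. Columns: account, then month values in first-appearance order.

Columns: account plus the 4 distinct month values (Aug, Apr, May, Mar).
For example, row AC09 column Aug takes balance=589 from the long row (AC09, Aug).

| account | Aug | Apr | May | Mar |
| AC09 | 589 | 592 | 405 | 16 |
| AC10 | 781 | 84 | 557 | 411 |
| AC08 | 915 | 929 | 299 | 368 |
| AC11 | 407 | 501 | 769 | 583 |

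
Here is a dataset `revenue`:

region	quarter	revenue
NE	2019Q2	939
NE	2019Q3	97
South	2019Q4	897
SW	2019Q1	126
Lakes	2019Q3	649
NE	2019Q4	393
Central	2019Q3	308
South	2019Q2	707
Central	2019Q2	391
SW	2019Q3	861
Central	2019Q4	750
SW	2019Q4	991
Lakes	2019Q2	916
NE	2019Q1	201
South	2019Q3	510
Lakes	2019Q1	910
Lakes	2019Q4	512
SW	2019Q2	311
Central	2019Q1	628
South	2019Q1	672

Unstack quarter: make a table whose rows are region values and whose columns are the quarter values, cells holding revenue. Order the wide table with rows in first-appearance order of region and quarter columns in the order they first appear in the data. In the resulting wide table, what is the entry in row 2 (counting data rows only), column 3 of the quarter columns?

With rows in first-appearance order of region, row 2 is region=South. quarter columns in first-appearance order: 2019Q2, 2019Q3, 2019Q4, 2019Q1; column 3 is 2019Q4.
Long rows with region=South, quarter=2019Q4: revenue = 897.

897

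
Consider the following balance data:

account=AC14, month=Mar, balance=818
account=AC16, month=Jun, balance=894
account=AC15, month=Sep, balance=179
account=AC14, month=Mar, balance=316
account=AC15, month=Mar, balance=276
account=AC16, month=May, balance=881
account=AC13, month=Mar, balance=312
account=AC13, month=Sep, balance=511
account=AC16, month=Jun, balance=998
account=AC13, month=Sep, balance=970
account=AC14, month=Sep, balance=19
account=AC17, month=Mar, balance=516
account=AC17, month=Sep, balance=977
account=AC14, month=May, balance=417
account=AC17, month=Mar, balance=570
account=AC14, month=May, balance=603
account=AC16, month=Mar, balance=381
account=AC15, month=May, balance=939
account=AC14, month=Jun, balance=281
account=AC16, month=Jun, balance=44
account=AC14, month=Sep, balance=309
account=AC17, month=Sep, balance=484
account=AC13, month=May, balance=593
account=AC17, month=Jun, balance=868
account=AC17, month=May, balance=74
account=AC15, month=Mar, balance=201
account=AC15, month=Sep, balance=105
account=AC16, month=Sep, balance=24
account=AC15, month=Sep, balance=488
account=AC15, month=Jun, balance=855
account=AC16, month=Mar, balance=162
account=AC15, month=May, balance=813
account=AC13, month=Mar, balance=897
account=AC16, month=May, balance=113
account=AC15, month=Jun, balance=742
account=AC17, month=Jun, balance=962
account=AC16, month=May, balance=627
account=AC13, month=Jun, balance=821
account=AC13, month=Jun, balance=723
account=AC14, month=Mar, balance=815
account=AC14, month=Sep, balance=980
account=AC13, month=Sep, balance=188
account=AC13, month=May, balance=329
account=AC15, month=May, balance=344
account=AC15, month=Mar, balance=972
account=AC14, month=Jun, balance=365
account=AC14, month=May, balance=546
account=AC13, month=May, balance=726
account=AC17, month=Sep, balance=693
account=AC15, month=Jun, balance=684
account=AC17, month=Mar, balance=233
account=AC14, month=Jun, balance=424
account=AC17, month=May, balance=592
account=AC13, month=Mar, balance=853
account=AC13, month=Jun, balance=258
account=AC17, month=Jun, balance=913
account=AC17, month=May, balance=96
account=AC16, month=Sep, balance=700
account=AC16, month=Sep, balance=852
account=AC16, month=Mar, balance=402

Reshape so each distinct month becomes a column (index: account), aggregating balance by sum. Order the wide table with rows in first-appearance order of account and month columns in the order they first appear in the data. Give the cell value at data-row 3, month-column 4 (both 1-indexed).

2096

With rows in first-appearance order of account, row 3 is account=AC15. month columns in first-appearance order: Mar, Jun, Sep, May; column 4 is May.
Long rows with account=AC15, month=May: 939 + 813 + 344 = 2096.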